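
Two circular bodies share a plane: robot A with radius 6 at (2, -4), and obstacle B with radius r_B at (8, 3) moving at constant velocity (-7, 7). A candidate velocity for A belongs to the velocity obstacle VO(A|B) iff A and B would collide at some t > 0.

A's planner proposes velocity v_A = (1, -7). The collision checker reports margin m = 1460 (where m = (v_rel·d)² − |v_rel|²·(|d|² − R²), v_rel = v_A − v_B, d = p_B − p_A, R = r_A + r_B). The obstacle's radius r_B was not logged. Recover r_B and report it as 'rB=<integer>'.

m = 1460
d = (6, 7);  v_rel = (8, -14),  |v_rel|² = 260
v_rel×d = (8)·(7) − (-14)·(6) = 140
since m = R²·260 − 140²:  R² = (19600 + 1460) / 260 = 81
R = √81 = 9  ⇒  r_B = 9 − 6 = 3

rB=3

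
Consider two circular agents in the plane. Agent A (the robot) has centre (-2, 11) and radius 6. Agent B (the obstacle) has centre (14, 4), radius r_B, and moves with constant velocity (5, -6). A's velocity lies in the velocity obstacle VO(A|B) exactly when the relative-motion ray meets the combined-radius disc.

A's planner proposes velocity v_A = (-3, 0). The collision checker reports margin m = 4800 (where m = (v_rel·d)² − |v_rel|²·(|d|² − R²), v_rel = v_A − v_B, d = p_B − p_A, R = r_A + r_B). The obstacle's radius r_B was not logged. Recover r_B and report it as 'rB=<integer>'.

m = 4800
d = (16, -7);  v_rel = (-8, 6),  |v_rel|² = 100
v_rel×d = (-8)·(-7) − (6)·(16) = -40
since m = R²·100 − (-40)²:  R² = (1600 + 4800) / 100 = 64
R = √64 = 8  ⇒  r_B = 8 − 6 = 2

rB=2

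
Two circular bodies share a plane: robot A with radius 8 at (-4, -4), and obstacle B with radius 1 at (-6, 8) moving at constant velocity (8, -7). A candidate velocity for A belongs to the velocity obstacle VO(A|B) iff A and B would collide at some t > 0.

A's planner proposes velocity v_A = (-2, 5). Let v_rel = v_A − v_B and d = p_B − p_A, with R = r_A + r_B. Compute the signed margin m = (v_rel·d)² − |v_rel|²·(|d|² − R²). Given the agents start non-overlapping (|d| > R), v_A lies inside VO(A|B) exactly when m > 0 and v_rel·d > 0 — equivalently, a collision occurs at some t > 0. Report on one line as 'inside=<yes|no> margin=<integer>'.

d = (-2, 12),  |d|² = 148;  R = 8+1 = 9,  c = 148−9² = 67
v_rel = (-10, 12),  |v_rel|² = 244;  v_rel·d = (-10)·(-2) + (12)·(12) = 164
244·t² − 328·t + 67 = 0  ⇒  m = 164² − 244·67 = 10548
m = 10548 > 0,  v_rel·d = 164 > 0  ⇒  inside

inside=yes margin=10548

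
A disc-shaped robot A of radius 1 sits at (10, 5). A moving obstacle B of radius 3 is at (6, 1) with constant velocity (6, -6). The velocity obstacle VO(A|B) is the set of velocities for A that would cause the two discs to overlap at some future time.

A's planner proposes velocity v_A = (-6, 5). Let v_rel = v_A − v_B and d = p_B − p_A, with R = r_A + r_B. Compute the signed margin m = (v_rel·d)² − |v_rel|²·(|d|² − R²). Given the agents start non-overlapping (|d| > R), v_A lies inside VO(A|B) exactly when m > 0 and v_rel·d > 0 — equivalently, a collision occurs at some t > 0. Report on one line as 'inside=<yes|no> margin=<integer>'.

d = (-4, -4),  |d|² = 32;  R = 1+3 = 4,  c = 32−4² = 16
v_rel = (-12, 11),  |v_rel|² = 265;  v_rel·d = (-12)·(-4) + (11)·(-4) = 4
265·t² − 8·t + 16 = 0  ⇒  m = 4² − 265·16 = -4224
m = -4224 < 0,  v_rel·d = 4 > 0  ⇒  outside

inside=no margin=-4224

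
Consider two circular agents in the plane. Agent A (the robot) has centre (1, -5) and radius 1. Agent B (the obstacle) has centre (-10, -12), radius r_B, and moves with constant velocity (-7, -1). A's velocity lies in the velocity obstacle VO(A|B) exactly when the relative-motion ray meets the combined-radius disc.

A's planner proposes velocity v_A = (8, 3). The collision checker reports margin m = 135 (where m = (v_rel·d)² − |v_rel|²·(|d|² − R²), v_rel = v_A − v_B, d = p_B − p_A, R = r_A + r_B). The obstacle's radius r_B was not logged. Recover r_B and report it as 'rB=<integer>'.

m = 135
d = (-11, -7);  v_rel = (15, 4),  |v_rel|² = 241
v_rel×d = (15)·(-7) − (4)·(-11) = -61
since m = R²·241 − (-61)²:  R² = (3721 + 135) / 241 = 16
R = √16 = 4  ⇒  r_B = 4 − 1 = 3

rB=3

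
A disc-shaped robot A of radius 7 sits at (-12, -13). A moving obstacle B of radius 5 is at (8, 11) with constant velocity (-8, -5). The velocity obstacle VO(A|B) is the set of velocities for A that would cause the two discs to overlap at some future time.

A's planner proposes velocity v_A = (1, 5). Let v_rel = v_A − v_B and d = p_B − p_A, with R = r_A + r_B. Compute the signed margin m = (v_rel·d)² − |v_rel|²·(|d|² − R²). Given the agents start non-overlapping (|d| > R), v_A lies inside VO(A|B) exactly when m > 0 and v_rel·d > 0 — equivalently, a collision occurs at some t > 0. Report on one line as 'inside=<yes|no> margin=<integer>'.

d = (20, 24),  |d|² = 976;  R = 7+5 = 12,  c = 976−12² = 832
v_rel = (9, 10),  |v_rel|² = 181;  v_rel·d = (9)·(20) + (10)·(24) = 420
181·t² − 840·t + 832 = 0  ⇒  m = 420² − 181·832 = 25808
m = 25808 > 0,  v_rel·d = 420 > 0  ⇒  inside

inside=yes margin=25808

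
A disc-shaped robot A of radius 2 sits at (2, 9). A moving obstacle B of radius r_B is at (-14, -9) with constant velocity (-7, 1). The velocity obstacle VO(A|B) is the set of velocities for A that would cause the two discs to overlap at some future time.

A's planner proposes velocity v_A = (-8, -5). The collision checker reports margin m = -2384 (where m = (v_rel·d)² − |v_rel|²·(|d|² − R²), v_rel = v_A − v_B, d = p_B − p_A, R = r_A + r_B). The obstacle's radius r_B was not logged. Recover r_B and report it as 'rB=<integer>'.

m = -2384
d = (-16, -18);  v_rel = (-1, -6),  |v_rel|² = 37
v_rel×d = (-1)·(-18) − (-6)·(-16) = -78
since m = R²·37 − (-78)²:  R² = (6084 + -2384) / 37 = 100
R = √100 = 10  ⇒  r_B = 10 − 2 = 8

rB=8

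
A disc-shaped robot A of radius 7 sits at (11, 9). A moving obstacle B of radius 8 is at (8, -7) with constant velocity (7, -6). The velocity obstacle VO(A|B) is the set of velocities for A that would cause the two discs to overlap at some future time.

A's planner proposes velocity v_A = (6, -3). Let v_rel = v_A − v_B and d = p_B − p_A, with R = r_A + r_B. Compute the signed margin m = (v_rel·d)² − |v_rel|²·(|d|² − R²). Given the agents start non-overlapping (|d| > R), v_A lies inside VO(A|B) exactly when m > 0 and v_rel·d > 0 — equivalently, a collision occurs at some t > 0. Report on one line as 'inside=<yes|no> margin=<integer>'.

d = (-3, -16),  |d|² = 265;  R = 7+8 = 15,  c = 265−15² = 40
v_rel = (-1, 3),  |v_rel|² = 10;  v_rel·d = (-1)·(-3) + (3)·(-16) = -45
10·t² + 90·t + 40 = 0  ⇒  m = (-45)² − 10·40 = 1625
m = 1625 > 0,  v_rel·d = -45 < 0  ⇒  outside

inside=no margin=1625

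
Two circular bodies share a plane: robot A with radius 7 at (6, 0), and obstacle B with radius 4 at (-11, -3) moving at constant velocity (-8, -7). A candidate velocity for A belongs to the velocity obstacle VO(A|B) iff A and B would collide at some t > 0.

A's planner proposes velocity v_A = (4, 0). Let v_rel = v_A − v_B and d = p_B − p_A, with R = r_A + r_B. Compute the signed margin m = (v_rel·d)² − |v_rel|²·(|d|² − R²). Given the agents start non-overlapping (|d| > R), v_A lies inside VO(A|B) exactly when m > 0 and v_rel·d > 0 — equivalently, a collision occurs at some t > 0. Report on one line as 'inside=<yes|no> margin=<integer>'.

d = (-17, -3),  |d|² = 298;  R = 7+4 = 11,  c = 298−11² = 177
v_rel = (12, 7),  |v_rel|² = 193;  v_rel·d = (12)·(-17) + (7)·(-3) = -225
193·t² + 450·t + 177 = 0  ⇒  m = (-225)² − 193·177 = 16464
m = 16464 > 0,  v_rel·d = -225 < 0  ⇒  outside

inside=no margin=16464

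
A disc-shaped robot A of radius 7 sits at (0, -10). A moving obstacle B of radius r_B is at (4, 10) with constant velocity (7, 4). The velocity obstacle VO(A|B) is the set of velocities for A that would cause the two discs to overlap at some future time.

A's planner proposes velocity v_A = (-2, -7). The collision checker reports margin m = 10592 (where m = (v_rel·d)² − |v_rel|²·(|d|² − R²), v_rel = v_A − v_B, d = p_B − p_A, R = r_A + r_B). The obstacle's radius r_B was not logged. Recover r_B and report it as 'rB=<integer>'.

m = 10592
d = (4, 20);  v_rel = (-9, -11),  |v_rel|² = 202
v_rel×d = (-9)·(20) − (-11)·(4) = -136
since m = R²·202 − (-136)²:  R² = (18496 + 10592) / 202 = 144
R = √144 = 12  ⇒  r_B = 12 − 7 = 5

rB=5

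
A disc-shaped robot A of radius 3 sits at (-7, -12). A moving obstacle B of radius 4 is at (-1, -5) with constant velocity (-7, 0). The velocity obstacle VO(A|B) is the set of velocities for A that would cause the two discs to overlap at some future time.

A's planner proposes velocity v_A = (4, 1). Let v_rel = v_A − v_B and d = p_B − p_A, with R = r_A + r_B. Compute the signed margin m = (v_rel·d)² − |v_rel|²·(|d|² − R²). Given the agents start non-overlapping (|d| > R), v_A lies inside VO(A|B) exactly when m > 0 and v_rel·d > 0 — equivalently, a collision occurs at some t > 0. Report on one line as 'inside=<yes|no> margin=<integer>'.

d = (6, 7),  |d|² = 85;  R = 3+4 = 7,  c = 85−7² = 36
v_rel = (11, 1),  |v_rel|² = 122;  v_rel·d = (11)·(6) + (1)·(7) = 73
122·t² − 146·t + 36 = 0  ⇒  m = 73² − 122·36 = 937
m = 937 > 0,  v_rel·d = 73 > 0  ⇒  inside

inside=yes margin=937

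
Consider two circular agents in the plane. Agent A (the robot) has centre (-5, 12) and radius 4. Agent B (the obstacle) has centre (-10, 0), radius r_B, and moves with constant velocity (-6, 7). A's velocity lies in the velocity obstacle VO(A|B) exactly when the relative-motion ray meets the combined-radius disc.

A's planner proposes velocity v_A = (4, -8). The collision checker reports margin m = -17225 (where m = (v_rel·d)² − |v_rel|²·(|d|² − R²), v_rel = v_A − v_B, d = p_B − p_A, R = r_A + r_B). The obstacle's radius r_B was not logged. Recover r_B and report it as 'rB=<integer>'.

m = -17225
d = (-5, -12);  v_rel = (10, -15),  |v_rel|² = 325
v_rel×d = (10)·(-12) − (-15)·(-5) = -195
since m = R²·325 − (-195)²:  R² = (38025 + -17225) / 325 = 64
R = √64 = 8  ⇒  r_B = 8 − 4 = 4

rB=4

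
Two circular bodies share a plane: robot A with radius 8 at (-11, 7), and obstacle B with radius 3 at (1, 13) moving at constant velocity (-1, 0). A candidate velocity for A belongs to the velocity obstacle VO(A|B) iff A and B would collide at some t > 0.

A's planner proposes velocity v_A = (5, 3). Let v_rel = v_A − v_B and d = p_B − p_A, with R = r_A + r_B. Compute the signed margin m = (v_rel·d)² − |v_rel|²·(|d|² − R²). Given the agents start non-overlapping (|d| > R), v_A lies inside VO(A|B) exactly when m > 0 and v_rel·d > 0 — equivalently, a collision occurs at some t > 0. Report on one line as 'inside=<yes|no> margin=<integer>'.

d = (12, 6),  |d|² = 180;  R = 8+3 = 11,  c = 180−11² = 59
v_rel = (6, 3),  |v_rel|² = 45;  v_rel·d = (6)·(12) + (3)·(6) = 90
45·t² − 180·t + 59 = 0  ⇒  m = 90² − 45·59 = 5445
m = 5445 > 0,  v_rel·d = 90 > 0  ⇒  inside

inside=yes margin=5445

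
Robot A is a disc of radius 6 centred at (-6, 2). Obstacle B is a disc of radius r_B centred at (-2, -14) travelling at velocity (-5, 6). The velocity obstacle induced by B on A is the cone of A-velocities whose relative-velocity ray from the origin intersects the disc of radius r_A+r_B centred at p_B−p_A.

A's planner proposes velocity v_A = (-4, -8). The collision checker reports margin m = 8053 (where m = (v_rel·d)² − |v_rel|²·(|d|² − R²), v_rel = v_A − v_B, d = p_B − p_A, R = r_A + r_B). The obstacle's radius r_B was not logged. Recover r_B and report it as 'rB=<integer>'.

m = 8053
d = (4, -16);  v_rel = (1, -14),  |v_rel|² = 197
v_rel×d = (1)·(-16) − (-14)·(4) = 40
since m = R²·197 − 40²:  R² = (1600 + 8053) / 197 = 49
R = √49 = 7  ⇒  r_B = 7 − 6 = 1

rB=1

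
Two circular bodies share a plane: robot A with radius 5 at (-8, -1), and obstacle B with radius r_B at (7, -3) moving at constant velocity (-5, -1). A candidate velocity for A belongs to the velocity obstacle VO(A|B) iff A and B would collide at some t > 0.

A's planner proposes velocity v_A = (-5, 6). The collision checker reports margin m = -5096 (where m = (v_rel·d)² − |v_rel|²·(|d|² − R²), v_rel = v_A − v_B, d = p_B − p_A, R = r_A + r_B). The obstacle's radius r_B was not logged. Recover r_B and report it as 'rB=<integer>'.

m = -5096
d = (15, -2);  v_rel = (0, 7),  |v_rel|² = 49
v_rel×d = (0)·(-2) − (7)·(15) = -105
since m = R²·49 − (-105)²:  R² = (11025 + -5096) / 49 = 121
R = √121 = 11  ⇒  r_B = 11 − 5 = 6

rB=6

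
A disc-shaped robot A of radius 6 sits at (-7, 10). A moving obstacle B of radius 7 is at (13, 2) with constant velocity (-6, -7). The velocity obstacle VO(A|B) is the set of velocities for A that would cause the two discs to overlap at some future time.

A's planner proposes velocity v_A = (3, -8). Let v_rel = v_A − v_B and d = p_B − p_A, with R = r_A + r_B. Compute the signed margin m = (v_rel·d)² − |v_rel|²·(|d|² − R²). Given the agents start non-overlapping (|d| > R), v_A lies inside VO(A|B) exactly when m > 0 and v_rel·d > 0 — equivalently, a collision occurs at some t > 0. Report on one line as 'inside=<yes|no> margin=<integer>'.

d = (20, -8),  |d|² = 464;  R = 6+7 = 13,  c = 464−13² = 295
v_rel = (9, -1),  |v_rel|² = 82;  v_rel·d = (9)·(20) + (-1)·(-8) = 188
82·t² − 376·t + 295 = 0  ⇒  m = 188² − 82·295 = 11154
m = 11154 > 0,  v_rel·d = 188 > 0  ⇒  inside

inside=yes margin=11154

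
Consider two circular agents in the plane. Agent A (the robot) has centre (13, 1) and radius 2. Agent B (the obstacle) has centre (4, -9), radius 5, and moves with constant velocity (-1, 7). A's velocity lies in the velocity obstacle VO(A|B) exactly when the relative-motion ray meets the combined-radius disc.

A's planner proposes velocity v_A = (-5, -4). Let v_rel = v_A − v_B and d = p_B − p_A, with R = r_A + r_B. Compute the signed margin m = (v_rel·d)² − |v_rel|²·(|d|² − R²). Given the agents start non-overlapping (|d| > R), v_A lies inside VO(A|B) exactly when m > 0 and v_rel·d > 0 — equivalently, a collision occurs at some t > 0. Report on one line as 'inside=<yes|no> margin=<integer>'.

d = (-9, -10),  |d|² = 181;  R = 2+5 = 7,  c = 181−7² = 132
v_rel = (-4, -11),  |v_rel|² = 137;  v_rel·d = (-4)·(-9) + (-11)·(-10) = 146
137·t² − 292·t + 132 = 0  ⇒  m = 146² − 137·132 = 3232
m = 3232 > 0,  v_rel·d = 146 > 0  ⇒  inside

inside=yes margin=3232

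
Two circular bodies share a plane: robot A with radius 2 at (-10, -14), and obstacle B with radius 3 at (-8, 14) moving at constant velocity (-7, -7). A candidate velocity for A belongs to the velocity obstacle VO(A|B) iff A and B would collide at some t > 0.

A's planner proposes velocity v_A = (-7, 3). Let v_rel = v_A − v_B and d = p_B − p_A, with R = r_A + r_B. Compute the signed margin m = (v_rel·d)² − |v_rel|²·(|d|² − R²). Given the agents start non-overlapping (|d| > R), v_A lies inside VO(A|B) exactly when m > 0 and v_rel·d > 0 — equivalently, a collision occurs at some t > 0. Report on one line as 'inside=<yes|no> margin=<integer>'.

d = (2, 28),  |d|² = 788;  R = 2+3 = 5,  c = 788−5² = 763
v_rel = (0, 10),  |v_rel|² = 100;  v_rel·d = (0)·(2) + (10)·(28) = 280
100·t² − 560·t + 763 = 0  ⇒  m = 280² − 100·763 = 2100
m = 2100 > 0,  v_rel·d = 280 > 0  ⇒  inside

inside=yes margin=2100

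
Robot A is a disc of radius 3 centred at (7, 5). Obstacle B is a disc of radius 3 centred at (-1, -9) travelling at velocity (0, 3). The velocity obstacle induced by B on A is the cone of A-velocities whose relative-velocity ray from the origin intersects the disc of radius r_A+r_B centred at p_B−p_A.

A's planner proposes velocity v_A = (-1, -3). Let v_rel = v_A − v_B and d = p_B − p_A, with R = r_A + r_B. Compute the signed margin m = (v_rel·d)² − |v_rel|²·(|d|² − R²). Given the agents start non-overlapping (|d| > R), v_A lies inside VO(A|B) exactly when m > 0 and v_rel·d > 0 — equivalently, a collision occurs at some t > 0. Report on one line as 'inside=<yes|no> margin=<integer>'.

d = (-8, -14),  |d|² = 260;  R = 3+3 = 6,  c = 260−6² = 224
v_rel = (-1, -6),  |v_rel|² = 37;  v_rel·d = (-1)·(-8) + (-6)·(-14) = 92
37·t² − 184·t + 224 = 0  ⇒  m = 92² − 37·224 = 176
m = 176 > 0,  v_rel·d = 92 > 0  ⇒  inside

inside=yes margin=176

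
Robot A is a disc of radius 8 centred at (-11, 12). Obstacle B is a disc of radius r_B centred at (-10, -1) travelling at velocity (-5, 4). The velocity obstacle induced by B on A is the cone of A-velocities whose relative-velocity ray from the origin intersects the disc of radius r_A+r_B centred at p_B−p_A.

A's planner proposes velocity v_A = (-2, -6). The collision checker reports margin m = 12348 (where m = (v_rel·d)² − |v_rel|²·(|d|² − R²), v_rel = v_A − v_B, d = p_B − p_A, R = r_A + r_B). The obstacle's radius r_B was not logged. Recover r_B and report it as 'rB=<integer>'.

m = 12348
d = (1, -13);  v_rel = (3, -10),  |v_rel|² = 109
v_rel×d = (3)·(-13) − (-10)·(1) = -29
since m = R²·109 − (-29)²:  R² = (841 + 12348) / 109 = 121
R = √121 = 11  ⇒  r_B = 11 − 8 = 3

rB=3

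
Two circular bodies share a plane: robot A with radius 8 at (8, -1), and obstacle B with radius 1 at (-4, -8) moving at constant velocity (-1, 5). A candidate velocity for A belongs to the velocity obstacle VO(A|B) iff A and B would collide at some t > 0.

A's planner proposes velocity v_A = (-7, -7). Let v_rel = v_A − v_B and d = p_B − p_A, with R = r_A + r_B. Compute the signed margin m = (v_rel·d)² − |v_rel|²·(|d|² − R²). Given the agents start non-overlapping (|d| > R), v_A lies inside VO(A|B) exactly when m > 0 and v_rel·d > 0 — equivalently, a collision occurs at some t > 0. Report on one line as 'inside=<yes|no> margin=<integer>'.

d = (-12, -7),  |d|² = 193;  R = 8+1 = 9,  c = 193−9² = 112
v_rel = (-6, -12),  |v_rel|² = 180;  v_rel·d = (-6)·(-12) + (-12)·(-7) = 156
180·t² − 312·t + 112 = 0  ⇒  m = 156² − 180·112 = 4176
m = 4176 > 0,  v_rel·d = 156 > 0  ⇒  inside

inside=yes margin=4176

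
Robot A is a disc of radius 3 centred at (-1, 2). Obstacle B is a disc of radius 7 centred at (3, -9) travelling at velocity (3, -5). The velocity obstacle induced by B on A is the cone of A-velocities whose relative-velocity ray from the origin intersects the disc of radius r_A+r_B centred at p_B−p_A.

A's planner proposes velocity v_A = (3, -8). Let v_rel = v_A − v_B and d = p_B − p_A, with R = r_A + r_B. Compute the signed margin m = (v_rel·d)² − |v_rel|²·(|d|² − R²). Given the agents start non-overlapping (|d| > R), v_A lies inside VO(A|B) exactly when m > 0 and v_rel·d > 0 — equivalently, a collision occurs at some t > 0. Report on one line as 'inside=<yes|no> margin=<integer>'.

d = (4, -11),  |d|² = 137;  R = 3+7 = 10,  c = 137−10² = 37
v_rel = (0, -3),  |v_rel|² = 9;  v_rel·d = (0)·(4) + (-3)·(-11) = 33
9·t² − 66·t + 37 = 0  ⇒  m = 33² − 9·37 = 756
m = 756 > 0,  v_rel·d = 33 > 0  ⇒  inside

inside=yes margin=756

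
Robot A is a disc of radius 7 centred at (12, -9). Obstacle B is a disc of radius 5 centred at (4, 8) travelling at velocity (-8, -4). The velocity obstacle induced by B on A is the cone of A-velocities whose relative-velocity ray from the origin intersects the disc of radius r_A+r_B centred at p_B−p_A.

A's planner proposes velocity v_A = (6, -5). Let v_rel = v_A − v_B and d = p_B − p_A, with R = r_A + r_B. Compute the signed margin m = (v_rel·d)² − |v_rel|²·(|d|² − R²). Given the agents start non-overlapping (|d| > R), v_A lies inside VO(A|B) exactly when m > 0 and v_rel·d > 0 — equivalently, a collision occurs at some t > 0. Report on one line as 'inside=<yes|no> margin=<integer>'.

d = (-8, 17),  |d|² = 353;  R = 7+5 = 12,  c = 353−12² = 209
v_rel = (14, -1),  |v_rel|² = 197;  v_rel·d = (14)·(-8) + (-1)·(17) = -129
197·t² + 258·t + 209 = 0  ⇒  m = (-129)² − 197·209 = -24532
m = -24532 < 0,  v_rel·d = -129 < 0  ⇒  outside

inside=no margin=-24532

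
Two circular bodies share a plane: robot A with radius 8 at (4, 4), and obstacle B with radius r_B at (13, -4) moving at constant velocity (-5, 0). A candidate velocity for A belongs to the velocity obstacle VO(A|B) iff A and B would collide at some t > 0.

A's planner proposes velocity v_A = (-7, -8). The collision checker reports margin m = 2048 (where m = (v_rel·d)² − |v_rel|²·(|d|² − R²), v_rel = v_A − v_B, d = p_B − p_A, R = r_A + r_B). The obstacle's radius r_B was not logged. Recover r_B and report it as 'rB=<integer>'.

m = 2048
d = (9, -8);  v_rel = (-2, -8),  |v_rel|² = 68
v_rel×d = (-2)·(-8) − (-8)·(9) = 88
since m = R²·68 − 88²:  R² = (7744 + 2048) / 68 = 144
R = √144 = 12  ⇒  r_B = 12 − 8 = 4

rB=4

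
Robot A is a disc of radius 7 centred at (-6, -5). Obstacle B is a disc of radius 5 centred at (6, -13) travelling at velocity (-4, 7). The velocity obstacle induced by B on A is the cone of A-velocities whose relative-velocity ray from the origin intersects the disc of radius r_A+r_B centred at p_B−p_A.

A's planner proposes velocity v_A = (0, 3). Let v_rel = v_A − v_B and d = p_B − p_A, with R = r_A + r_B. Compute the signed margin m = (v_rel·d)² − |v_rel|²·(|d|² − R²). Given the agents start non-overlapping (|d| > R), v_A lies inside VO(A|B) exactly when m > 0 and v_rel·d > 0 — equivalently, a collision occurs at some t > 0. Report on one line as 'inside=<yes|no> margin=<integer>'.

d = (12, -8),  |d|² = 208;  R = 7+5 = 12,  c = 208−12² = 64
v_rel = (4, -4),  |v_rel|² = 32;  v_rel·d = (4)·(12) + (-4)·(-8) = 80
32·t² − 160·t + 64 = 0  ⇒  m = 80² − 32·64 = 4352
m = 4352 > 0,  v_rel·d = 80 > 0  ⇒  inside

inside=yes margin=4352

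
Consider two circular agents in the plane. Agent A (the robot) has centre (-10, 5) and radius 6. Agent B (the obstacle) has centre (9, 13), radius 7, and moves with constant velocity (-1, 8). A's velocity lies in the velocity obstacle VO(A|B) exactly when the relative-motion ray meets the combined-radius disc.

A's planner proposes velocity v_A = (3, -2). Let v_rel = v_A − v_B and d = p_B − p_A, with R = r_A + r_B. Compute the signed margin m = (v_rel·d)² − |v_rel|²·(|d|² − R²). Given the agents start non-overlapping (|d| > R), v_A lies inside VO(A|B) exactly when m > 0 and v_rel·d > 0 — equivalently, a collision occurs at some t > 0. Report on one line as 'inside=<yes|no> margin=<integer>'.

d = (19, 8),  |d|² = 425;  R = 6+7 = 13,  c = 425−13² = 256
v_rel = (4, -10),  |v_rel|² = 116;  v_rel·d = (4)·(19) + (-10)·(8) = -4
116·t² + 8·t + 256 = 0  ⇒  m = (-4)² − 116·256 = -29680
m = -29680 < 0,  v_rel·d = -4 < 0  ⇒  outside

inside=no margin=-29680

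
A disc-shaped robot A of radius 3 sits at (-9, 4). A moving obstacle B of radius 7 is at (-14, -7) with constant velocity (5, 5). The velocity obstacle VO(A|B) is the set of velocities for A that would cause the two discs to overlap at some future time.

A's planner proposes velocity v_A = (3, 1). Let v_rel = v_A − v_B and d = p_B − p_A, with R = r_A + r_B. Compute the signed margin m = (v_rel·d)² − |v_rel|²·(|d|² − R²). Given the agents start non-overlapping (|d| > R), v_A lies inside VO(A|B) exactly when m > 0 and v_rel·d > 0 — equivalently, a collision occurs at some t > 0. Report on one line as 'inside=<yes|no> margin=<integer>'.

d = (-5, -11),  |d|² = 146;  R = 3+7 = 10,  c = 146−10² = 46
v_rel = (-2, -4),  |v_rel|² = 20;  v_rel·d = (-2)·(-5) + (-4)·(-11) = 54
20·t² − 108·t + 46 = 0  ⇒  m = 54² − 20·46 = 1996
m = 1996 > 0,  v_rel·d = 54 > 0  ⇒  inside

inside=yes margin=1996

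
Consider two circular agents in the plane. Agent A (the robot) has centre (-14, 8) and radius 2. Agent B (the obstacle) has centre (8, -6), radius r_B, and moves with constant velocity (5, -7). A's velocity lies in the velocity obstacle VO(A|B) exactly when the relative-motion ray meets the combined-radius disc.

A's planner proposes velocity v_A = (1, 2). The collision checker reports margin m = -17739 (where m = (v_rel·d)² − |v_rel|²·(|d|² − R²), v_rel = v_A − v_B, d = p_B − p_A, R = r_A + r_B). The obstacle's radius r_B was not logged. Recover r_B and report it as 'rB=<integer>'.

m = -17739
d = (22, -14);  v_rel = (-4, 9),  |v_rel|² = 97
v_rel×d = (-4)·(-14) − (9)·(22) = -142
since m = R²·97 − (-142)²:  R² = (20164 + -17739) / 97 = 25
R = √25 = 5  ⇒  r_B = 5 − 2 = 3

rB=3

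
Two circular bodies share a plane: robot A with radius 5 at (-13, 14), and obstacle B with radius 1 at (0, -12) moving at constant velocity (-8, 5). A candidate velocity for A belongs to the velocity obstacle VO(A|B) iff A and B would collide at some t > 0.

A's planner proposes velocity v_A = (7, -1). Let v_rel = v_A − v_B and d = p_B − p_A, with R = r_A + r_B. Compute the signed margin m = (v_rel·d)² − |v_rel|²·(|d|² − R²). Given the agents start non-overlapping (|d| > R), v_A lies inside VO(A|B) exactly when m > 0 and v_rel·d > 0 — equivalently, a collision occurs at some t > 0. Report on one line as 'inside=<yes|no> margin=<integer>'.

d = (13, -26),  |d|² = 845;  R = 5+1 = 6,  c = 845−6² = 809
v_rel = (15, -6),  |v_rel|² = 261;  v_rel·d = (15)·(13) + (-6)·(-26) = 351
261·t² − 702·t + 809 = 0  ⇒  m = 351² − 261·809 = -87948
m = -87948 < 0,  v_rel·d = 351 > 0  ⇒  outside

inside=no margin=-87948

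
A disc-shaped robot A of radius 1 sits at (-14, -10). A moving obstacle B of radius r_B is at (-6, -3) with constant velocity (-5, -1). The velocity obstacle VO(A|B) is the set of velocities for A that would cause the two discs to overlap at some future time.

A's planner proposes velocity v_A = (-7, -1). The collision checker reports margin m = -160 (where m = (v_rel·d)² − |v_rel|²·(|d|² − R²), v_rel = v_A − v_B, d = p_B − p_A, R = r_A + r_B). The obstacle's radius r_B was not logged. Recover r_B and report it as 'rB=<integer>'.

m = -160
d = (8, 7);  v_rel = (-2, 0),  |v_rel|² = 4
v_rel×d = (-2)·(7) − (0)·(8) = -14
since m = R²·4 − (-14)²:  R² = (196 + -160) / 4 = 9
R = √9 = 3  ⇒  r_B = 3 − 1 = 2

rB=2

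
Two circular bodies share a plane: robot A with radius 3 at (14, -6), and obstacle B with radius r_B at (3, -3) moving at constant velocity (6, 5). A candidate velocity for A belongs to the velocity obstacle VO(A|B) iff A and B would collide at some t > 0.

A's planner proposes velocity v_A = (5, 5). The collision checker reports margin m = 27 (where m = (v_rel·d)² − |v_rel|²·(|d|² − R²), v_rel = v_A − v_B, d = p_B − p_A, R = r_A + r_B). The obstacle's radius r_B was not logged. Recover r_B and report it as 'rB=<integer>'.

m = 27
d = (-11, 3);  v_rel = (-1, 0),  |v_rel|² = 1
v_rel×d = (-1)·(3) − (0)·(-11) = -3
since m = R²·1 − (-3)²:  R² = (9 + 27) / 1 = 36
R = √36 = 6  ⇒  r_B = 6 − 3 = 3

rB=3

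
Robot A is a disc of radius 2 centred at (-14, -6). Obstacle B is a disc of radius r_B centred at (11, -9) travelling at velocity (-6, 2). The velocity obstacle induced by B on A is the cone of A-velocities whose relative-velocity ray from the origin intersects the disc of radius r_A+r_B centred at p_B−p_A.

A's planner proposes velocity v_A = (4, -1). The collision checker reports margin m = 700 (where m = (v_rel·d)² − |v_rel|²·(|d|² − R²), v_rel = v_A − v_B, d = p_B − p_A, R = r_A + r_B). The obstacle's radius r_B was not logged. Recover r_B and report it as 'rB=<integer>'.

m = 700
d = (25, -3);  v_rel = (10, -3),  |v_rel|² = 109
v_rel×d = (10)·(-3) − (-3)·(25) = 45
since m = R²·109 − 45²:  R² = (2025 + 700) / 109 = 25
R = √25 = 5  ⇒  r_B = 5 − 2 = 3

rB=3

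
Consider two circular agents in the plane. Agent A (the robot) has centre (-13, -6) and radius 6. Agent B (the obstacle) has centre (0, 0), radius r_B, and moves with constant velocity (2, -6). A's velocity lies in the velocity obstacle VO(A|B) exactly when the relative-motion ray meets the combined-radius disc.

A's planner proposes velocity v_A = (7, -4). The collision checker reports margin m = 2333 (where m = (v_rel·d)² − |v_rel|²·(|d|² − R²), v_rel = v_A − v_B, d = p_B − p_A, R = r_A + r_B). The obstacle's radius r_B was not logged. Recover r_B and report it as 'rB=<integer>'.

m = 2333
d = (13, 6);  v_rel = (5, 2),  |v_rel|² = 29
v_rel×d = (5)·(6) − (2)·(13) = 4
since m = R²·29 − 4²:  R² = (16 + 2333) / 29 = 81
R = √81 = 9  ⇒  r_B = 9 − 6 = 3

rB=3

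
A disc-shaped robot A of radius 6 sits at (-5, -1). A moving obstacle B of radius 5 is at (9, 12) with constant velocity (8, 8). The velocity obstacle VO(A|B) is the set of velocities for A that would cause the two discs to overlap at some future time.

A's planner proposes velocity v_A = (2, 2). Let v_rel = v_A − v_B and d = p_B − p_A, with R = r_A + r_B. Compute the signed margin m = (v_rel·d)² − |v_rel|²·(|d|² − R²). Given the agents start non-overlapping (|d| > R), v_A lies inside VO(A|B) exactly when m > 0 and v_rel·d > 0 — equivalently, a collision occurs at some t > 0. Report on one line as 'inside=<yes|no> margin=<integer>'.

d = (14, 13),  |d|² = 365;  R = 6+5 = 11,  c = 365−11² = 244
v_rel = (-6, -6),  |v_rel|² = 72;  v_rel·d = (-6)·(14) + (-6)·(13) = -162
72·t² + 324·t + 244 = 0  ⇒  m = (-162)² − 72·244 = 8676
m = 8676 > 0,  v_rel·d = -162 < 0  ⇒  outside

inside=no margin=8676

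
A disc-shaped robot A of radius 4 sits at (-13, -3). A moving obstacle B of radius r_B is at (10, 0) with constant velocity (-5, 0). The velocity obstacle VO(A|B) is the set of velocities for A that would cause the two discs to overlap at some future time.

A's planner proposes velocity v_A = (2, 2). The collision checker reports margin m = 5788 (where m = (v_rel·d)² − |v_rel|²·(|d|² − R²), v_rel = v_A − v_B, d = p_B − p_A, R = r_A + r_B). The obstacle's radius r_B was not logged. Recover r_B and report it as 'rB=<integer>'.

m = 5788
d = (23, 3);  v_rel = (7, 2),  |v_rel|² = 53
v_rel×d = (7)·(3) − (2)·(23) = -25
since m = R²·53 − (-25)²:  R² = (625 + 5788) / 53 = 121
R = √121 = 11  ⇒  r_B = 11 − 4 = 7

rB=7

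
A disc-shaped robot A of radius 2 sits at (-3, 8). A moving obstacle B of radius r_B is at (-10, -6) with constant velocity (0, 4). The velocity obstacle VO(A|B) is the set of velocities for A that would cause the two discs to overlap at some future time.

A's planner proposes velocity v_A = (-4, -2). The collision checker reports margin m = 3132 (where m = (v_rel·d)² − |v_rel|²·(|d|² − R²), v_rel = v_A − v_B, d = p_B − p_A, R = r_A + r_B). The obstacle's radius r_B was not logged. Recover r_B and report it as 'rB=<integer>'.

m = 3132
d = (-7, -14);  v_rel = (-4, -6),  |v_rel|² = 52
v_rel×d = (-4)·(-14) − (-6)·(-7) = 14
since m = R²·52 − 14²:  R² = (196 + 3132) / 52 = 64
R = √64 = 8  ⇒  r_B = 8 − 2 = 6

rB=6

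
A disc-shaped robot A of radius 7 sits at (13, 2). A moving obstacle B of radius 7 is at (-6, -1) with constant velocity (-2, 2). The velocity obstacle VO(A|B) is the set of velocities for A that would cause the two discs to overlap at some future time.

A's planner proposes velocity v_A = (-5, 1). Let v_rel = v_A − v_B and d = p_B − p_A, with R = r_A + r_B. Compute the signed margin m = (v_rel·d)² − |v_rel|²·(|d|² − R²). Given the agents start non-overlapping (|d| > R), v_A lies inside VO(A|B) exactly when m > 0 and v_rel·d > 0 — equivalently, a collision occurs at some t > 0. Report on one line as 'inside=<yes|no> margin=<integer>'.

d = (-19, -3),  |d|² = 370;  R = 7+7 = 14,  c = 370−14² = 174
v_rel = (-3, -1),  |v_rel|² = 10;  v_rel·d = (-3)·(-19) + (-1)·(-3) = 60
10·t² − 120·t + 174 = 0  ⇒  m = 60² − 10·174 = 1860
m = 1860 > 0,  v_rel·d = 60 > 0  ⇒  inside

inside=yes margin=1860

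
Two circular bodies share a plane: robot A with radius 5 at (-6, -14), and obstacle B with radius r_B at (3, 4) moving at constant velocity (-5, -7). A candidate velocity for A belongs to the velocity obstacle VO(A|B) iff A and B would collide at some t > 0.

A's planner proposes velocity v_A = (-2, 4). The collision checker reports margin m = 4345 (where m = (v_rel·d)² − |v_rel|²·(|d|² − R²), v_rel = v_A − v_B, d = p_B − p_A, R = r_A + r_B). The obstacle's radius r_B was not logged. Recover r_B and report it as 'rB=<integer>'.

m = 4345
d = (9, 18);  v_rel = (3, 11),  |v_rel|² = 130
v_rel×d = (3)·(18) − (11)·(9) = -45
since m = R²·130 − (-45)²:  R² = (2025 + 4345) / 130 = 49
R = √49 = 7  ⇒  r_B = 7 − 5 = 2

rB=2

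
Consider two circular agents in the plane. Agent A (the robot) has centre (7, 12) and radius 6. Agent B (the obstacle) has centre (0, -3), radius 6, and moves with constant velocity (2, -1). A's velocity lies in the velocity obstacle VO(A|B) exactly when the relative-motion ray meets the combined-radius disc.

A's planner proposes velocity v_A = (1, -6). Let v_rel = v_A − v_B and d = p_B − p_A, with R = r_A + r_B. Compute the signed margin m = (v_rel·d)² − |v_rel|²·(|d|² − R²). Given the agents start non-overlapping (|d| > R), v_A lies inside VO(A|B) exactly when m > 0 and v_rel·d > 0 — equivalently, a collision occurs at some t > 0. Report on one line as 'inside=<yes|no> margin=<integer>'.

d = (-7, -15),  |d|² = 274;  R = 6+6 = 12,  c = 274−12² = 130
v_rel = (-1, -5),  |v_rel|² = 26;  v_rel·d = (-1)·(-7) + (-5)·(-15) = 82
26·t² − 164·t + 130 = 0  ⇒  m = 82² − 26·130 = 3344
m = 3344 > 0,  v_rel·d = 82 > 0  ⇒  inside

inside=yes margin=3344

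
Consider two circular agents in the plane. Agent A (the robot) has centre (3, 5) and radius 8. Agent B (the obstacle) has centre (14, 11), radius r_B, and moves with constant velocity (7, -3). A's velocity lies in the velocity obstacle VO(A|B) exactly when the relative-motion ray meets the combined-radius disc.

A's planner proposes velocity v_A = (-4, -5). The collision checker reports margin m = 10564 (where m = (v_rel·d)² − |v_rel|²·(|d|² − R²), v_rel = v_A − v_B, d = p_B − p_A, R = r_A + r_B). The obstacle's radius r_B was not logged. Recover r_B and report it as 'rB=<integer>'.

m = 10564
d = (11, 6);  v_rel = (-11, -2),  |v_rel|² = 125
v_rel×d = (-11)·(6) − (-2)·(11) = -44
since m = R²·125 − (-44)²:  R² = (1936 + 10564) / 125 = 100
R = √100 = 10  ⇒  r_B = 10 − 8 = 2

rB=2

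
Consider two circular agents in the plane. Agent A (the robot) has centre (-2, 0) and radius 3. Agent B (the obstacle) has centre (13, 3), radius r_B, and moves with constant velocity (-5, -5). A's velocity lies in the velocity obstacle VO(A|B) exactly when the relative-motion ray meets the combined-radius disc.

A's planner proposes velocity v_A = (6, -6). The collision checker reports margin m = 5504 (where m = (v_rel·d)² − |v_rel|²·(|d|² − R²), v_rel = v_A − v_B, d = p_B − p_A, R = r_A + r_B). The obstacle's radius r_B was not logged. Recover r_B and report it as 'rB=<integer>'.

m = 5504
d = (15, 3);  v_rel = (11, -1),  |v_rel|² = 122
v_rel×d = (11)·(3) − (-1)·(15) = 48
since m = R²·122 − 48²:  R² = (2304 + 5504) / 122 = 64
R = √64 = 8  ⇒  r_B = 8 − 3 = 5

rB=5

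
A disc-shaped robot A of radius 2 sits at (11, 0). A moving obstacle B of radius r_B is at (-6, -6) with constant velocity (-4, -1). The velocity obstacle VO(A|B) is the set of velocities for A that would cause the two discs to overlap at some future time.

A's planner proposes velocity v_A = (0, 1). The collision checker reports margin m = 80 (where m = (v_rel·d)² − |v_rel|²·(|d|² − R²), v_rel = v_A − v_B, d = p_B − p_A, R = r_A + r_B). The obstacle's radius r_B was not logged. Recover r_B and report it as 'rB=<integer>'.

m = 80
d = (-17, -6);  v_rel = (4, 2),  |v_rel|² = 20
v_rel×d = (4)·(-6) − (2)·(-17) = 10
since m = R²·20 − 10²:  R² = (100 + 80) / 20 = 9
R = √9 = 3  ⇒  r_B = 3 − 2 = 1

rB=1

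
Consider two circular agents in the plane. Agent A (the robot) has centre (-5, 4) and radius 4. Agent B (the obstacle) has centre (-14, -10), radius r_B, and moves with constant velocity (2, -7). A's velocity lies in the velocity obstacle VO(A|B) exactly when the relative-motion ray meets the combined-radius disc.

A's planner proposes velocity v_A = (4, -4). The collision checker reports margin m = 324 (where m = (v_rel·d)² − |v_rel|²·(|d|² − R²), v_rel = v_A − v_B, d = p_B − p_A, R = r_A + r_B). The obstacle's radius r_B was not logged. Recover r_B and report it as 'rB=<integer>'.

m = 324
d = (-9, -14);  v_rel = (2, 3),  |v_rel|² = 13
v_rel×d = (2)·(-14) − (3)·(-9) = -1
since m = R²·13 − (-1)²:  R² = (1 + 324) / 13 = 25
R = √25 = 5  ⇒  r_B = 5 − 4 = 1

rB=1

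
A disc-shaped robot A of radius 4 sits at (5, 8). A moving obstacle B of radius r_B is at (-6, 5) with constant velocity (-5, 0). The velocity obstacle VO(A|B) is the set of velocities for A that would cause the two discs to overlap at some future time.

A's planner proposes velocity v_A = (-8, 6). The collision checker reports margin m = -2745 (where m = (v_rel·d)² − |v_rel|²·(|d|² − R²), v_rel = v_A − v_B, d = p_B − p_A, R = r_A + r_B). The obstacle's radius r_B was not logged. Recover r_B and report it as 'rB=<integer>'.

m = -2745
d = (-11, -3);  v_rel = (-3, 6),  |v_rel|² = 45
v_rel×d = (-3)·(-3) − (6)·(-11) = 75
since m = R²·45 − 75²:  R² = (5625 + -2745) / 45 = 64
R = √64 = 8  ⇒  r_B = 8 − 4 = 4

rB=4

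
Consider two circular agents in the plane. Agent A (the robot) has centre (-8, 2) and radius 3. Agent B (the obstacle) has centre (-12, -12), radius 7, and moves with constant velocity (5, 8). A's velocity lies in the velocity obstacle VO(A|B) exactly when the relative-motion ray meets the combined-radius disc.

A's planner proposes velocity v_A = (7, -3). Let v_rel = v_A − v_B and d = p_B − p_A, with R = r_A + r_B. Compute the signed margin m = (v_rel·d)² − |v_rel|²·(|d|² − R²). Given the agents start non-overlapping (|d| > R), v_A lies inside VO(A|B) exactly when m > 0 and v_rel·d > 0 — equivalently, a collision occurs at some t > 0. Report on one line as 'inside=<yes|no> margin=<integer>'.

d = (-4, -14),  |d|² = 212;  R = 3+7 = 10,  c = 212−10² = 112
v_rel = (2, -11),  |v_rel|² = 125;  v_rel·d = (2)·(-4) + (-11)·(-14) = 146
125·t² − 292·t + 112 = 0  ⇒  m = 146² − 125·112 = 7316
m = 7316 > 0,  v_rel·d = 146 > 0  ⇒  inside

inside=yes margin=7316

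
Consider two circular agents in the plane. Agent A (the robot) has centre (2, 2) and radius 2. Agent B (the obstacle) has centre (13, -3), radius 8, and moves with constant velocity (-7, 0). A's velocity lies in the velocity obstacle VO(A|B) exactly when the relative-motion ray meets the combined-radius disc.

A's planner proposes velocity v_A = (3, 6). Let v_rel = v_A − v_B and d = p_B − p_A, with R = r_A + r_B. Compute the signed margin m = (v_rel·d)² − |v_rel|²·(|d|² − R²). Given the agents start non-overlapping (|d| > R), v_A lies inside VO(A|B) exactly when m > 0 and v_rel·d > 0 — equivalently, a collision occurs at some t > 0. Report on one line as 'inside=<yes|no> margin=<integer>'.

d = (11, -5),  |d|² = 146;  R = 2+8 = 10,  c = 146−10² = 46
v_rel = (10, 6),  |v_rel|² = 136;  v_rel·d = (10)·(11) + (6)·(-5) = 80
136·t² − 160·t + 46 = 0  ⇒  m = 80² − 136·46 = 144
m = 144 > 0,  v_rel·d = 80 > 0  ⇒  inside

inside=yes margin=144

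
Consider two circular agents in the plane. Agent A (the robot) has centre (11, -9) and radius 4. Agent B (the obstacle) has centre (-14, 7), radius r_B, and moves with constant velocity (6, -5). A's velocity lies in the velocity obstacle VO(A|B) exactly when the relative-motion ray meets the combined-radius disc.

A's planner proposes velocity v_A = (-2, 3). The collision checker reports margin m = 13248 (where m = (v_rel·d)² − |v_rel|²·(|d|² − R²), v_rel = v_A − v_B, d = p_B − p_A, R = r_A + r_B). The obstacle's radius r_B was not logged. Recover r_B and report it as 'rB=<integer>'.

m = 13248
d = (-25, 16);  v_rel = (-8, 8),  |v_rel|² = 128
v_rel×d = (-8)·(16) − (8)·(-25) = 72
since m = R²·128 − 72²:  R² = (5184 + 13248) / 128 = 144
R = √144 = 12  ⇒  r_B = 12 − 4 = 8

rB=8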